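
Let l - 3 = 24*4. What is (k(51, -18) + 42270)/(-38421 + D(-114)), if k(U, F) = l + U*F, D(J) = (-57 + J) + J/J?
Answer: -41451/38591 ≈ -1.0741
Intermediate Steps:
l = 99 (l = 3 + 24*4 = 3 + 96 = 99)
D(J) = -56 + J (D(J) = (-57 + J) + 1 = -56 + J)
k(U, F) = 99 + F*U (k(U, F) = 99 + U*F = 99 + F*U)
(k(51, -18) + 42270)/(-38421 + D(-114)) = ((99 - 18*51) + 42270)/(-38421 + (-56 - 114)) = ((99 - 918) + 42270)/(-38421 - 170) = (-819 + 42270)/(-38591) = 41451*(-1/38591) = -41451/38591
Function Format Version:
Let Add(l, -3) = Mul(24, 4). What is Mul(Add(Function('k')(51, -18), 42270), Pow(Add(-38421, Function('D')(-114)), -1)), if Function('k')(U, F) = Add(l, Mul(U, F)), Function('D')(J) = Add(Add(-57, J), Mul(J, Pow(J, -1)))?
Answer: Rational(-41451, 38591) ≈ -1.0741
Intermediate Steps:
l = 99 (l = Add(3, Mul(24, 4)) = Add(3, 96) = 99)
Function('D')(J) = Add(-56, J) (Function('D')(J) = Add(Add(-57, J), 1) = Add(-56, J))
Function('k')(U, F) = Add(99, Mul(F, U)) (Function('k')(U, F) = Add(99, Mul(U, F)) = Add(99, Mul(F, U)))
Mul(Add(Function('k')(51, -18), 42270), Pow(Add(-38421, Function('D')(-114)), -1)) = Mul(Add(Add(99, Mul(-18, 51)), 42270), Pow(Add(-38421, Add(-56, -114)), -1)) = Mul(Add(Add(99, -918), 42270), Pow(Add(-38421, -170), -1)) = Mul(Add(-819, 42270), Pow(-38591, -1)) = Mul(41451, Rational(-1, 38591)) = Rational(-41451, 38591)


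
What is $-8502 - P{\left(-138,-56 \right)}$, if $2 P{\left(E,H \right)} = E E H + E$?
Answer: $524799$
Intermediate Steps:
$P{\left(E,H \right)} = \frac{E}{2} + \frac{H E^{2}}{2}$ ($P{\left(E,H \right)} = \frac{E E H + E}{2} = \frac{E^{2} H + E}{2} = \frac{H E^{2} + E}{2} = \frac{E + H E^{2}}{2} = \frac{E}{2} + \frac{H E^{2}}{2}$)
$-8502 - P{\left(-138,-56 \right)} = -8502 - \frac{1}{2} \left(-138\right) \left(1 - -7728\right) = -8502 - \frac{1}{2} \left(-138\right) \left(1 + 7728\right) = -8502 - \frac{1}{2} \left(-138\right) 7729 = -8502 - -533301 = -8502 + 533301 = 524799$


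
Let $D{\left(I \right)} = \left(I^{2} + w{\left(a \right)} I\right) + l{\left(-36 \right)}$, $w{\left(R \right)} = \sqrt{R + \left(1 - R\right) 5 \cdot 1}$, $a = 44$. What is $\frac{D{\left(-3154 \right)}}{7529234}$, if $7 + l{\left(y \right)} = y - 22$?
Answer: $\frac{9947651}{7529234} - \frac{4731 i \sqrt{19}}{3764617} \approx 1.3212 - 0.0054778 i$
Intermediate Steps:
$l{\left(y \right)} = -29 + y$ ($l{\left(y \right)} = -7 + \left(y - 22\right) = -7 + \left(-22 + y\right) = -29 + y$)
$w{\left(R \right)} = \sqrt{5 - 4 R}$ ($w{\left(R \right)} = \sqrt{R + \left(5 - 5 R\right) 1} = \sqrt{R - \left(-5 + 5 R\right)} = \sqrt{5 - 4 R}$)
$D{\left(I \right)} = -65 + I^{2} + 3 i I \sqrt{19}$ ($D{\left(I \right)} = \left(I^{2} + \sqrt{5 - 176} I\right) - 65 = \left(I^{2} + \sqrt{-171} I\right) - 65 = \left(I^{2} + 3 i \sqrt{19} I\right) - 65 = \left(I^{2} + 3 i I \sqrt{19}\right) - 65 = -65 + I^{2} + 3 i I \sqrt{19}$)
$\frac{D{\left(-3154 \right)}}{7529234} = \frac{-65 + \left(-3154\right)^{2} + 3 i \left(-3154\right) \sqrt{19}}{7529234} = \left(-65 + 9947716 - 9462 i \sqrt{19}\right) \frac{1}{7529234} = \left(9947651 - 9462 i \sqrt{19}\right) \frac{1}{7529234} = \frac{9947651}{7529234} - \frac{4731 i \sqrt{19}}{3764617}$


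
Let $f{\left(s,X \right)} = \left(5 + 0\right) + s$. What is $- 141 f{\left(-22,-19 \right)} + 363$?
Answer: $2760$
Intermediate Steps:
$f{\left(s,X \right)} = 5 + s$
$- 141 f{\left(-22,-19 \right)} + 363 = - 141 \left(5 - 22\right) + 363 = \left(-141\right) \left(-17\right) + 363 = 2397 + 363 = 2760$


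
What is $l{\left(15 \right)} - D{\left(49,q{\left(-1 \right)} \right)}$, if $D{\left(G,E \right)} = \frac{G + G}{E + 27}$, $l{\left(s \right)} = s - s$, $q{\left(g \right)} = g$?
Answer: $- \frac{49}{13} \approx -3.7692$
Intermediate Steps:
$l{\left(s \right)} = 0$
$D{\left(G,E \right)} = \frac{2 G}{27 + E}$
$l{\left(15 \right)} - D{\left(49,q{\left(-1 \right)} \right)} = 0 - 2 \cdot 49 \frac{1}{27 - 1} = 0 - 2 \cdot 49 \cdot \frac{1}{26} = 0 - \frac{49}{13} = - \frac{49}{13}$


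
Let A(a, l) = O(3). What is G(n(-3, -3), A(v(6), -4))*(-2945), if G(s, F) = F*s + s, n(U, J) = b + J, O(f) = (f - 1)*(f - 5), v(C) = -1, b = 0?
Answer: -26505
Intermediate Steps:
O(f) = (-1 + f)*(-5 + f)
n(U, J) = J (n(U, J) = 0 + J = J)
A(a, l) = -4 (A(a, l) = 5 + 3² - 6*3 = 5 + 9 - 18 = -4)
G(s, F) = s + F*s
G(n(-3, -3), A(v(6), -4))*(-2945) = -3*(1 - 4)*(-2945) = -3*(-3)*(-2945) = 9*(-2945) = -26505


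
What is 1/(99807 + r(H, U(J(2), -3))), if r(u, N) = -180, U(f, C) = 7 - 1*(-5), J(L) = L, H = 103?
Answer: 1/99627 ≈ 1.0037e-5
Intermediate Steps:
U(f, C) = 12 (U(f, C) = 7 + 5 = 12)
1/(99807 + r(H, U(J(2), -3))) = 1/(99807 - 180) = 1/99627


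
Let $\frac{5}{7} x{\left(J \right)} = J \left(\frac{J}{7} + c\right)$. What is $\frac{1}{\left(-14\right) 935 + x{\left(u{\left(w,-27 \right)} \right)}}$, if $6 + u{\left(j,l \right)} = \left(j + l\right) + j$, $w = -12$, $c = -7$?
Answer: $- \frac{5}{59408} \approx -8.4164 \cdot 10^{-5}$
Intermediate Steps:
$u{\left(j,l \right)} = -6 + l + 2 j$ ($u{\left(j,l \right)} = -6 + \left(\left(j + l\right) + j\right) = -6 + \left(l + 2 j\right) = -6 + l + 2 j$)
$x{\left(J \right)} = \frac{7 J \left(-7 + \frac{J}{7}\right)}{5}$ ($x{\left(J \right)} = \frac{7 J \left(\frac{J}{7} - 7\right)}{5} = \frac{7 J \left(-7 + \frac{J}{7}\right)}{5}$)
$\frac{1}{\left(-14\right) 935 + x{\left(u{\left(w,-27 \right)} \right)}} = \frac{1}{\left(-14\right) 935 + \frac{\left(-6 - 27 + 2 \left(-12\right)\right) \left(-49 - 57\right)}{5}} = \frac{1}{-13090 + \frac{\left(-6 - 27 - 24\right) \left(-49 - 57\right)}{5}} = \frac{1}{-13090 + \frac{1}{5} \left(-57\right) \left(-49 - 57\right)} = \frac{1}{-13090 + \frac{1}{5} \left(-57\right) \left(-106\right)} = \frac{1}{-13090 + \frac{6042}{5}} = \frac{1}{- \frac{59408}{5}} = - \frac{5}{59408}$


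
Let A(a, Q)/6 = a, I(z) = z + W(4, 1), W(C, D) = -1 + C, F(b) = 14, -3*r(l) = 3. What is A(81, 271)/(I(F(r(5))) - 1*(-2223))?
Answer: 243/1120 ≈ 0.21696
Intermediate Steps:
r(l) = -1 (r(l) = -1/3*3 = -1)
I(z) = 3 + z (I(z) = z + (-1 + 4) = z + 3 = 3 + z)
A(a, Q) = 6*a
A(81, 271)/(I(F(r(5))) - 1*(-2223)) = (6*81)/((3 + 14) - 1*(-2223)) = 486/(17 + 2223) = 486/2240 = 486*(1/2240) = 243/1120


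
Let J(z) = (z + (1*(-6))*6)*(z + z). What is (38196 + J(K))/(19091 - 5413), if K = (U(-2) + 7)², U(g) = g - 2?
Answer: 18855/6839 ≈ 2.7570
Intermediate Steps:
U(g) = -2 + g
K = 9 (K = ((-2 - 2) + 7)² = (-4 + 7)² = 3² = 9)
J(z) = 2*z*(-36 + z) (J(z) = (z - 6*6)*(2*z) = (z - 36)*(2*z) = (-36 + z)*(2*z) = 2*z*(-36 + z))
(38196 + J(K))/(19091 - 5413) = (38196 + 2*9*(-36 + 9))/(19091 - 5413) = (38196 + 2*9*(-27))/13678 = (38196 - 486)*(1/13678) = 37710*(1/13678) = 18855/6839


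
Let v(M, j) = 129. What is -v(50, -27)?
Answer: -129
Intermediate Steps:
-v(50, -27) = -1*129 = -129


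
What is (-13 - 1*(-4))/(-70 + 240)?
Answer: -9/170 ≈ -0.052941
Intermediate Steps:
(-13 - 1*(-4))/(-70 + 240) = (-13 + 4)/170 = (1/170)*(-9) = -9/170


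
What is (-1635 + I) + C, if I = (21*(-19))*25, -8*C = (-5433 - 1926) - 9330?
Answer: -76191/8 ≈ -9523.9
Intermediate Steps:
C = 16689/8 (C = -((-5433 - 1926) - 9330)/8 = -(-7359 - 9330)/8 = -⅛*(-16689) = 16689/8 ≈ 2086.1)
I = -9975 (I = -399*25 = -9975)
(-1635 + I) + C = (-1635 - 9975) + 16689/8 = -11610 + 16689/8 = -76191/8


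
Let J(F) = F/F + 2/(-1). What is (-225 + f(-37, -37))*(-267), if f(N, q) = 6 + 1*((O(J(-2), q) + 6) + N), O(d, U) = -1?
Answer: 67017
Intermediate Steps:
J(F) = -1 (J(F) = 1 + 2*(-1) = 1 - 2 = -1)
f(N, q) = 11 + N (f(N, q) = 6 + 1*((-1 + 6) + N) = 6 + 1*(5 + N) = 6 + (5 + N) = 11 + N)
(-225 + f(-37, -37))*(-267) = (-225 + (11 - 37))*(-267) = (-225 - 26)*(-267) = -251*(-267) = 67017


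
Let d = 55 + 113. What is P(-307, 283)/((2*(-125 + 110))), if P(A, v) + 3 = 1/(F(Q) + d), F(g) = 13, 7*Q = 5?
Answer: 271/2715 ≈ 0.099816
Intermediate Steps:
Q = 5/7 (Q = (1/7)*5 = 5/7 ≈ 0.71429)
d = 168
P(A, v) = -542/181 (P(A, v) = -3 + 1/(13 + 168) = -3 + 1/181 = -542/181)
P(-307, 283)/((2*(-125 + 110))) = -542*1/(2*(-125 + 110))/181 = -542/(181*(2*(-15))) = -542/181/(-30) = -542/181*(-1/30) = 271/2715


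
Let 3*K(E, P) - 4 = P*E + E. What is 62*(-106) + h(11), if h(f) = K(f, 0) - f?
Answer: -6578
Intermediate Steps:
K(E, P) = 4/3 + E/3 + E*P/3 (K(E, P) = 4/3 + (P*E + E)/3 = 4/3 + (E*P + E)/3 = 4/3 + (E + E*P)/3 = 4/3 + (E/3 + E*P/3) = 4/3 + E/3 + E*P/3)
h(f) = 4/3 - 2*f/3 (h(f) = (4/3 + f/3 + (⅓)*f*0) - f = (4/3 + f/3 + 0) - f = (4/3 + f/3) - f = 4/3 - 2*f/3)
62*(-106) + h(11) = 62*(-106) + (4/3 - ⅔*11) = -6572 + (4/3 - 22/3) = -6572 - 6 = -6578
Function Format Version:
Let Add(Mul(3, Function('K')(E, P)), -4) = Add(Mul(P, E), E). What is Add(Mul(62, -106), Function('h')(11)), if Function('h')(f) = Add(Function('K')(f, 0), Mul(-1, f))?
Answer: -6578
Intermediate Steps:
Function('K')(E, P) = Add(Rational(4, 3), Mul(Rational(1, 3), E), Mul(Rational(1, 3), E, P)) (Function('K')(E, P) = Add(Rational(4, 3), Mul(Rational(1, 3), Add(Mul(P, E), E))) = Add(Rational(4, 3), Mul(Rational(1, 3), Add(Mul(E, P), E))) = Add(Rational(4, 3), Mul(Rational(1, 3), Add(E, Mul(E, P)))) = Add(Rational(4, 3), Add(Mul(Rational(1, 3), E), Mul(Rational(1, 3), E, P))) = Add(Rational(4, 3), Mul(Rational(1, 3), E), Mul(Rational(1, 3), E, P)))
Function('h')(f) = Add(Rational(4, 3), Mul(Rational(-2, 3), f)) (Function('h')(f) = Add(Add(Rational(4, 3), Mul(Rational(1, 3), f), Mul(Rational(1, 3), f, 0)), Mul(-1, f)) = Add(Add(Rational(4, 3), Mul(Rational(1, 3), f), 0), Mul(-1, f)) = Add(Add(Rational(4, 3), Mul(Rational(1, 3), f)), Mul(-1, f)) = Add(Rational(4, 3), Mul(Rational(-2, 3), f)))
Add(Mul(62, -106), Function('h')(11)) = Add(Mul(62, -106), Add(Rational(4, 3), Mul(Rational(-2, 3), 11))) = Add(-6572, Add(Rational(4, 3), Rational(-22, 3))) = Add(-6572, -6) = -6578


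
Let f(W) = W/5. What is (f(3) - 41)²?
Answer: 40804/25 ≈ 1632.2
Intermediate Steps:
f(W) = W/5 (f(W) = W*(⅕) = W/5)
(f(3) - 41)² = ((⅕)*3 - 41)² = (⅗ - 41)² = (-202/5)² = 40804/25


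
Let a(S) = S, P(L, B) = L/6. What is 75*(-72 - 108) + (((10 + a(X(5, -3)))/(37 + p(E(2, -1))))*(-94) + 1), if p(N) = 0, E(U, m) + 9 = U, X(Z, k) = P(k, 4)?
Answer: -500356/37 ≈ -13523.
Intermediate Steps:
P(L, B) = L/6 (P(L, B) = L*(1/6) = L/6)
X(Z, k) = k/6
E(U, m) = -9 + U
75*(-72 - 108) + (((10 + a(X(5, -3)))/(37 + p(E(2, -1))))*(-94) + 1) = 75*(-72 - 108) + (((10 + (1/6)*(-3))/(37 + 0))*(-94) + 1) = 75*(-180) + (((10 - 1/2)/37)*(-94) + 1) = -13500 + (((19/2)*(1/37))*(-94) + 1) = -13500 + ((19/74)*(-94) + 1) = -13500 + (-893/37 + 1) = -13500 - 856/37 = -500356/37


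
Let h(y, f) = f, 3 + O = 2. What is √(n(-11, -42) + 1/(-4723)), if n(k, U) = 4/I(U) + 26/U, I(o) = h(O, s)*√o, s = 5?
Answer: √(-152295496500 - 4684413090*I*√42)/495915 ≈ 0.07805 - 0.79079*I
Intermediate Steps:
O = -1 (O = -3 + 2 = -1)
I(o) = 5*√o
n(k, U) = 26/U + 4/(5*√U) (n(k, U) = 4/((5*√U)) + 26/U = 4*(1/(5*√U)) + 26/U = 4/(5*√U) + 26/U = 26/U + 4/(5*√U))
√(n(-11, -42) + 1/(-4723)) = √((26/(-42) + 4/(5*√(-42))) + 1/(-4723)) = √((26*(-1/42) + 4*(-I*√42/42)/5) - 1/4723) = √((-13/21 - 2*I*√42/105) - 1/4723) = √(-61420/99183 - 2*I*√42/105)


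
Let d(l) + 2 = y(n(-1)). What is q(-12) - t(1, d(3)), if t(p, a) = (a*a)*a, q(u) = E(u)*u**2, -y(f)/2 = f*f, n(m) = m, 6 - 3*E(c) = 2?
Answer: 256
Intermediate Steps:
E(c) = 4/3 (E(c) = 2 - 1/3*2 = 2 - 2/3 = 4/3)
y(f) = -2*f**2 (y(f) = -2*f*f = -2*f**2)
d(l) = -4 (d(l) = -2 - 2*(-1)**2 = -2 - 2*1 = -2 - 2 = -4)
q(u) = 4*u**2/3
t(p, a) = a**3 (t(p, a) = a**2*a = a**3)
q(-12) - t(1, d(3)) = (4/3)*(-12)**2 - 1*(-4)**3 = (4/3)*144 - 1*(-64) = 192 + 64 = 256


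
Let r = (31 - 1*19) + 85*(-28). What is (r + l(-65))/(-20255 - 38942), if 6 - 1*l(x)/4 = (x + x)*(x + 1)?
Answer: 35624/59197 ≈ 0.60179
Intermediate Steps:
r = -2368 (r = (31 - 19) - 2380 = 12 - 2380 = -2368)
l(x) = 24 - 8*x*(1 + x) (l(x) = 24 - 4*(x + x)*(x + 1) = 24 - 4*2*x*(1 + x) = 24 - 8*x*(1 + x))
(r + l(-65))/(-20255 - 38942) = (-2368 + (24 - 8*(-65) - 8*(-65)²))/(-20255 - 38942) = (-2368 + (24 + 520 - 8*4225))/(-59197) = (-2368 + (24 + 520 - 33800))*(-1/59197) = (-2368 - 33256)*(-1/59197) = -35624*(-1/59197) = 35624/59197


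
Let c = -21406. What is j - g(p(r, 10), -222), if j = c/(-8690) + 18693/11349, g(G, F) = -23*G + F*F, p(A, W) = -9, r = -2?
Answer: -24649172277/498095 ≈ -49487.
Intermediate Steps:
g(G, F) = F**2 - 23*G (g(G, F) = -23*G + F**2 = F**2 - 23*G)
j = 2047368/498095 (j = -21406/(-8690) + 18693/11349 = -21406*(-1/8690) + 18693*(1/11349) = 973/395 + 2077/1261 = 2047368/498095 ≈ 4.1104)
j - g(p(r, 10), -222) = 2047368/498095 - ((-222)**2 - 23*(-9)) = 2047368/498095 - (49284 + 207) = 2047368/498095 - 1*49491 = 2047368/498095 - 49491 = -24649172277/498095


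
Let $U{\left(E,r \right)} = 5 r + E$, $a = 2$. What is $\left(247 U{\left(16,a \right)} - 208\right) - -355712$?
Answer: $361926$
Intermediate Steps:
$U{\left(E,r \right)} = E + 5 r$
$\left(247 U{\left(16,a \right)} - 208\right) - -355712 = \left(247 \left(16 + 5 \cdot 2\right) - 208\right) - -355712 = \left(247 \left(16 + 10\right) - 208\right) + 355712 = \left(247 \cdot 26 - 208\right) + 355712 = \left(6422 - 208\right) + 355712 = 6214 + 355712 = 361926$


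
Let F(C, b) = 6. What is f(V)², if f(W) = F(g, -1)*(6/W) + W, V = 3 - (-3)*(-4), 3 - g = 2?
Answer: 169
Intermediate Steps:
g = 1 (g = 3 - 1*2 = 3 - 2 = 1)
V = -9 (V = 3 - 3*4 = 3 - 12 = -9)
f(W) = W + 36/W (f(W) = 6*(6/W) + W = 36/W + W = W + 36/W)
f(V)² = (-9 + 36/(-9))² = (-9 + 36*(-⅑))² = (-9 - 4)² = (-13)² = 169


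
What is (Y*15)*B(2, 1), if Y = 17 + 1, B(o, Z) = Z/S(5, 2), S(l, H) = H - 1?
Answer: 270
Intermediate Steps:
S(l, H) = -1 + H
B(o, Z) = Z (B(o, Z) = Z/(-1 + 2) = Z/1 = Z*1 = Z)
Y = 18
(Y*15)*B(2, 1) = (18*15)*1 = 270*1 = 270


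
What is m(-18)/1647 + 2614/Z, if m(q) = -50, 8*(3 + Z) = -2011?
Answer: -34543814/3351645 ≈ -10.307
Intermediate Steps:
Z = -2035/8 (Z = -3 + (⅛)*(-2011) = -3 - 2011/8 = -2035/8 ≈ -254.38)
m(-18)/1647 + 2614/Z = -50/1647 + 2614/(-2035/8) = -50*1/1647 + 2614*(-8/2035) = -50/1647 - 20912/2035 = -34543814/3351645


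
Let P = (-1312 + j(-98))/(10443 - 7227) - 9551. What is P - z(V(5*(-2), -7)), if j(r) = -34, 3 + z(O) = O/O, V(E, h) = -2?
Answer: -15355465/1608 ≈ -9549.4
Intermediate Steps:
z(O) = -2 (z(O) = -3 + O/O = -3 + 1 = -2)
P = -15358681/1608 (P = (-1312 - 34)/(10443 - 7227) - 9551 = -1346/3216 - 9551 = -1346*1/3216 - 9551 = -673/1608 - 9551 = -15358681/1608 ≈ -9551.4)
P - z(V(5*(-2), -7)) = -15358681/1608 - 1*(-2) = -15358681/1608 + 2 = -15355465/1608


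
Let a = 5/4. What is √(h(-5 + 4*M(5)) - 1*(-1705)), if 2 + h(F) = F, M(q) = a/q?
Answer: √1699 ≈ 41.219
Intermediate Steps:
a = 5/4 (a = 5*(¼) = 5/4 ≈ 1.2500)
M(q) = 5/(4*q)
h(F) = -2 + F
√(h(-5 + 4*M(5)) - 1*(-1705)) = √((-2 + (-5 + 4*((5/4)/5))) - 1*(-1705)) = √((-2 + (-5 + 4*((5/4)*(⅕)))) + 1705) = √((-2 + (-5 + 4*(¼))) + 1705) = √((-2 + (-5 + 1)) + 1705) = √((-2 - 4) + 1705) = √(-6 + 1705) = √1699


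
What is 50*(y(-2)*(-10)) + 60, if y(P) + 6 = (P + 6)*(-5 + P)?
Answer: 17060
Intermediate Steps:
y(P) = -6 + (-5 + P)*(6 + P) (y(P) = -6 + (P + 6)*(-5 + P) = -6 + (6 + P)*(-5 + P) = -6 + (-5 + P)*(6 + P))
50*(y(-2)*(-10)) + 60 = 50*((-36 - 2 + (-2)²)*(-10)) + 60 = 50*((-36 - 2 + 4)*(-10)) + 60 = 50*(-34*(-10)) + 60 = 50*340 + 60 = 17000 + 60 = 17060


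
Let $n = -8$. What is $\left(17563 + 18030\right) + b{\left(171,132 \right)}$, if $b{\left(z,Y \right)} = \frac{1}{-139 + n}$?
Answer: $\frac{5232170}{147} \approx 35593.0$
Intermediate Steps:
$b{\left(z,Y \right)} = - \frac{1}{147}$ ($b{\left(z,Y \right)} = \frac{1}{-139 - 8} = \frac{1}{-147} = - \frac{1}{147}$)
$\left(17563 + 18030\right) + b{\left(171,132 \right)} = \left(17563 + 18030\right) - \frac{1}{147} = 35593 - \frac{1}{147} = \frac{5232170}{147}$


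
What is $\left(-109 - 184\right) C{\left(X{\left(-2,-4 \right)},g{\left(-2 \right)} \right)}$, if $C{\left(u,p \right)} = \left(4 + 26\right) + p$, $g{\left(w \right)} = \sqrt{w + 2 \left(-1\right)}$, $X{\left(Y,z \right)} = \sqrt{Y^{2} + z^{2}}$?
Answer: $-8790 - 586 i \approx -8790.0 - 586.0 i$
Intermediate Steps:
$g{\left(w \right)} = \sqrt{-2 + w}$ ($g{\left(w \right)} = \sqrt{w - 2} = \sqrt{-2 + w}$)
$C{\left(u,p \right)} = 30 + p$
$\left(-109 - 184\right) C{\left(X{\left(-2,-4 \right)},g{\left(-2 \right)} \right)} = \left(-109 - 184\right) \left(30 + \sqrt{-2 - 2}\right) = \left(-109 - 184\right) \left(30 + \sqrt{-4}\right) = - 293 \left(30 + 2 i\right) = -8790 - 586 i$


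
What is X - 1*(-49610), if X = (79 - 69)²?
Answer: 49710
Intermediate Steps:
X = 100 (X = 10² = 100)
X - 1*(-49610) = 100 - 1*(-49610) = 100 + 49610 = 49710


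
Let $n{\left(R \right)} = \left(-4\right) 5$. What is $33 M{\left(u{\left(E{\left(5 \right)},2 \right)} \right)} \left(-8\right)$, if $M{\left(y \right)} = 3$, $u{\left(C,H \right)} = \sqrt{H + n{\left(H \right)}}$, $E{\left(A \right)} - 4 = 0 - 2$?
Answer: $-792$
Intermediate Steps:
$n{\left(R \right)} = -20$
$E{\left(A \right)} = 2$ ($E{\left(A \right)} = 4 + \left(0 - 2\right) = 4 - 2 = 2$)
$u{\left(C,H \right)} = \sqrt{-20 + H}$ ($u{\left(C,H \right)} = \sqrt{H - 20} = \sqrt{-20 + H}$)
$33 M{\left(u{\left(E{\left(5 \right)},2 \right)} \right)} \left(-8\right) = 33 \cdot 3 \left(-8\right) = 99 \left(-8\right) = -792$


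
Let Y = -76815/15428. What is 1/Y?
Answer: -15428/76815 ≈ -0.20085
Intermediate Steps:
Y = -76815/15428 (Y = -76815*1/15428 = -76815/15428 ≈ -4.9789)
1/Y = 1/(-76815/15428) = -15428/76815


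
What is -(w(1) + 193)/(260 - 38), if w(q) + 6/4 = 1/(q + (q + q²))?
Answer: -1151/1332 ≈ -0.86411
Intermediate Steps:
w(q) = -3/2 + 1/(q² + 2*q) (w(q) = -3/2 + 1/(q + (q + q²)) = -3/2 + 1/(q² + 2*q))
-(w(1) + 193)/(260 - 38) = -((½)*(2 - 6*1 - 3*1²)/(1*(2 + 1)) + 193)/(260 - 38) = -((½)*1*(2 - 6 - 3*1)/3 + 193)/222 = -((½)*1*(⅓)*(2 - 6 - 3) + 193)/222 = -((½)*1*(⅓)*(-7) + 193)/222 = -(-7/6 + 193)/222 = -1151/(6*222) = -1*1151/1332 = -1151/1332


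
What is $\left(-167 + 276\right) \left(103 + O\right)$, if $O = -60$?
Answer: $4687$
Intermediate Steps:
$\left(-167 + 276\right) \left(103 + O\right) = \left(-167 + 276\right) \left(103 - 60\right) = 109 \cdot 43 = 4687$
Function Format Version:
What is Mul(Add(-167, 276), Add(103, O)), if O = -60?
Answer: 4687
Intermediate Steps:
Mul(Add(-167, 276), Add(103, O)) = Mul(Add(-167, 276), Add(103, -60)) = Mul(109, 43) = 4687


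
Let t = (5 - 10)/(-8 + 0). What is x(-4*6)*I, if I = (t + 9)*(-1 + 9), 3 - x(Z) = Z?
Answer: 2079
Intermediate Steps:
x(Z) = 3 - Z
t = 5/8 (t = -5/(-8) = -5*(-1/8) = 5/8 ≈ 0.62500)
I = 77 (I = (5/8 + 9)*(-1 + 9) = (77/8)*8 = 77)
x(-4*6)*I = (3 - (-4)*6)*77 = (3 - 1*(-24))*77 = (3 + 24)*77 = 27*77 = 2079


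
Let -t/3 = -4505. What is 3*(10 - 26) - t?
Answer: -13563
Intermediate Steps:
t = 13515 (t = -3*(-4505) = 13515)
3*(10 - 26) - t = 3*(10 - 26) - 1*13515 = 3*(-16) - 13515 = -48 - 13515 = -13563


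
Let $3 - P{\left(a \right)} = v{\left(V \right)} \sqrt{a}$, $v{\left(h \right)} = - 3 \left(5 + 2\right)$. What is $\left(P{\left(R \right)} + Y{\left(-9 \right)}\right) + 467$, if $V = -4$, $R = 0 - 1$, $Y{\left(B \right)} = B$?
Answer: $461 + 21 i \approx 461.0 + 21.0 i$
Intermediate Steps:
$R = -1$ ($R = 0 - 1 = -1$)
$v{\left(h \right)} = -21$ ($v{\left(h \right)} = \left(-3\right) 7 = -21$)
$P{\left(a \right)} = 3 + 21 \sqrt{a}$ ($P{\left(a \right)} = 3 - - 21 \sqrt{a} = 3 + 21 \sqrt{a}$)
$\left(P{\left(R \right)} + Y{\left(-9 \right)}\right) + 467 = \left(\left(3 + 21 \sqrt{-1}\right) - 9\right) + 467 = \left(\left(3 + 21 i\right) - 9\right) + 467 = \left(-6 + 21 i\right) + 467 = 461 + 21 i$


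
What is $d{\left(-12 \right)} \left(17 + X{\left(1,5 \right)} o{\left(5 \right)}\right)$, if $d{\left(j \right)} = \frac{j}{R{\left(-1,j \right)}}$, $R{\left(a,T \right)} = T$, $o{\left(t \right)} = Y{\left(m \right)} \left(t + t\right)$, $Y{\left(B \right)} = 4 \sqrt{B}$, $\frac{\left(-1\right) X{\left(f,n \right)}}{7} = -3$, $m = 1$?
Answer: $857$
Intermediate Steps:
$X{\left(f,n \right)} = 21$ ($X{\left(f,n \right)} = \left(-7\right) \left(-3\right) = 21$)
$o{\left(t \right)} = 8 t$ ($o{\left(t \right)} = 4 \sqrt{1} \left(t + t\right) = 4 \cdot 1 \cdot 2 t = 4 \cdot 2 t = 8 t$)
$d{\left(j \right)} = 1$ ($d{\left(j \right)} = \frac{j}{j} = 1$)
$d{\left(-12 \right)} \left(17 + X{\left(1,5 \right)} o{\left(5 \right)}\right) = 1 \left(17 + 21 \cdot 8 \cdot 5\right) = 1 \left(17 + 21 \cdot 40\right) = 1 \left(17 + 840\right) = 1 \cdot 857 = 857$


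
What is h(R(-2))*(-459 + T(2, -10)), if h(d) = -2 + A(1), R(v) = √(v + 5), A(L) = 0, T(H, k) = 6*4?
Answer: 870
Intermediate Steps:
T(H, k) = 24
R(v) = √(5 + v)
h(d) = -2 (h(d) = -2 + 0 = -2)
h(R(-2))*(-459 + T(2, -10)) = -2*(-459 + 24) = -2*(-435) = 870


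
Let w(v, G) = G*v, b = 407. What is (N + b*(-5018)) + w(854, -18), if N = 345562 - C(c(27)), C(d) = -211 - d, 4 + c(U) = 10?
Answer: -1711919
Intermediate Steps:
c(U) = 6 (c(U) = -4 + 10 = 6)
N = 345779 (N = 345562 - (-211 - 1*6) = 345562 - (-211 - 6) = 345562 - 1*(-217) = 345562 + 217 = 345779)
(N + b*(-5018)) + w(854, -18) = (345779 + 407*(-5018)) - 18*854 = (345779 - 2042326) - 15372 = -1696547 - 15372 = -1711919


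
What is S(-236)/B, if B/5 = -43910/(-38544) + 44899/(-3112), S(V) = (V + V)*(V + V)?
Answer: -417542218368/124526495 ≈ -3353.0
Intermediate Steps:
S(V) = 4*V**2 (S(V) = (2*V)*(2*V) = 4*V**2)
B = -124526495/1874202 (B = 5*(-43910/(-38544) + 44899/(-3112)) = 5*(-43910*(-1/38544) + 44899*(-1/3112)) = 5*(21955/19272 - 44899/3112) = 5*(-24905299/1874202) = -124526495/1874202 ≈ -66.442)
S(-236)/B = (4*(-236)**2)/(-124526495/1874202) = (4*55696)*(-1874202/124526495) = 222784*(-1874202/124526495) = -417542218368/124526495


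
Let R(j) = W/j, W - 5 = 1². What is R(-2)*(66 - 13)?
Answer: -159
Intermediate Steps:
W = 6 (W = 5 + 1² = 5 + 1 = 6)
R(j) = 6/j
R(-2)*(66 - 13) = (6/(-2))*(66 - 13) = (6*(-½))*53 = -3*53 = -159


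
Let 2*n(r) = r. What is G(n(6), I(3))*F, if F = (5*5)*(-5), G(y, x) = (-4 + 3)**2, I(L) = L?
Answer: -125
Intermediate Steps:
n(r) = r/2
G(y, x) = 1 (G(y, x) = (-1)**2 = 1)
F = -125 (F = 25*(-5) = -125)
G(n(6), I(3))*F = 1*(-125) = -125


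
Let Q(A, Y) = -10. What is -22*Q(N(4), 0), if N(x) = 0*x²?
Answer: 220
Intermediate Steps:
N(x) = 0
-22*Q(N(4), 0) = -22*(-10) = 220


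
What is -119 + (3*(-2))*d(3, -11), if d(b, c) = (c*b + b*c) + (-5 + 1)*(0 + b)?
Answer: 349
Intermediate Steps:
d(b, c) = -4*b + 2*b*c (d(b, c) = (b*c + b*c) - 4*b = 2*b*c - 4*b = -4*b + 2*b*c)
-119 + (3*(-2))*d(3, -11) = -119 + (3*(-2))*(2*3*(-2 - 11)) = -119 - 12*3*(-13) = -119 - 6*(-78) = -119 + 468 = 349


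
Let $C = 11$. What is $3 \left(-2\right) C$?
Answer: $-66$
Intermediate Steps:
$3 \left(-2\right) C = 3 \left(-2\right) 11 = \left(-6\right) 11 = -66$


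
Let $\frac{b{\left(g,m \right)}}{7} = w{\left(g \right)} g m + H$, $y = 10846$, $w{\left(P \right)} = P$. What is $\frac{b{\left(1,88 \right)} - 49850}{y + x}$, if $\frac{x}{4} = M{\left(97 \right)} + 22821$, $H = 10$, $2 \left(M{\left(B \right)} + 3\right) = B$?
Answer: $- \frac{4097}{8526} \approx -0.48053$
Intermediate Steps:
$M{\left(B \right)} = -3 + \frac{B}{2}$
$x = 91466$ ($x = 4 \left(\left(-3 + \frac{1}{2} \cdot 97\right) + 22821\right) = 4 \left(\left(-3 + \frac{97}{2}\right) + 22821\right) = 4 \left(\frac{91}{2} + 22821\right) = 4 \cdot \frac{45733}{2} = 91466$)
$b{\left(g,m \right)} = 70 + 7 m g^{2}$ ($b{\left(g,m \right)} = 7 \left(g g m + 10\right) = 7 \left(g^{2} m + 10\right) = 7 \left(m g^{2} + 10\right) = 7 \left(10 + m g^{2}\right) = 70 + 7 m g^{2}$)
$\frac{b{\left(1,88 \right)} - 49850}{y + x} = \frac{\left(70 + 7 \cdot 88 \cdot 1^{2}\right) - 49850}{10846 + 91466} = \frac{\left(70 + 7 \cdot 88 \cdot 1\right) - 49850}{102312} = \left(\left(70 + 616\right) - 49850\right) \frac{1}{102312} = \left(686 - 49850\right) \frac{1}{102312} = \left(-49164\right) \frac{1}{102312} = - \frac{4097}{8526}$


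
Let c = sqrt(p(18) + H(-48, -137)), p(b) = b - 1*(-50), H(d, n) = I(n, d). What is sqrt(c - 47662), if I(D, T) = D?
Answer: sqrt(-47662 + I*sqrt(69)) ≈ 0.019 + 218.32*I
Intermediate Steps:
H(d, n) = n
p(b) = 50 + b (p(b) = b + 50 = 50 + b)
c = I*sqrt(69) (c = sqrt((50 + 18) - 137) = sqrt(68 - 137) = sqrt(-69) = I*sqrt(69) ≈ 8.3066*I)
sqrt(c - 47662) = sqrt(I*sqrt(69) - 47662) = sqrt(-47662 + I*sqrt(69))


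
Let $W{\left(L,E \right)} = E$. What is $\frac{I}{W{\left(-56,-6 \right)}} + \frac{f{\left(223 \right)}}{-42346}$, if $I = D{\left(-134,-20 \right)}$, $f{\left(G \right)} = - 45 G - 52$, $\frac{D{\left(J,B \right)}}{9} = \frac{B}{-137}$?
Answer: $\frac{111539}{5801402} \approx 0.019226$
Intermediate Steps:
$D{\left(J,B \right)} = - \frac{9 B}{137}$ ($D{\left(J,B \right)} = 9 \frac{B}{-137} = 9 B \left(- \frac{1}{137}\right) = 9 \left(- \frac{B}{137}\right) = - \frac{9 B}{137}$)
$f{\left(G \right)} = -52 - 45 G$
$I = \frac{180}{137}$ ($I = \left(- \frac{9}{137}\right) \left(-20\right) = \frac{180}{137} \approx 1.3139$)
$\frac{I}{W{\left(-56,-6 \right)}} + \frac{f{\left(223 \right)}}{-42346} = \frac{180}{137 \left(-6\right)} + \frac{-52 - 10035}{-42346} = \frac{180}{137} \left(- \frac{1}{6}\right) + \left(-52 - 10035\right) \left(- \frac{1}{42346}\right) = - \frac{30}{137} - - \frac{10087}{42346} = - \frac{30}{137} + \frac{10087}{42346} = \frac{111539}{5801402}$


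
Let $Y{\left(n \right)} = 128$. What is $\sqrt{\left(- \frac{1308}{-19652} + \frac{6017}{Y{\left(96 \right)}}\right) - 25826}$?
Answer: $\frac{i \sqrt{551188901758}}{4624} \approx 160.56 i$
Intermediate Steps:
$\sqrt{\left(- \frac{1308}{-19652} + \frac{6017}{Y{\left(96 \right)}}\right) - 25826} = \sqrt{\left(- \frac{1308}{-19652} + \frac{6017}{128}\right) - 25826} = \sqrt{\left(\left(-1308\right) \left(- \frac{1}{19652}\right) + 6017 \cdot \frac{1}{128}\right) - 25826} = \sqrt{\left(\frac{327}{4913} + \frac{6017}{128}\right) - 25826} = \sqrt{\frac{29603377}{628864} - 25826} = \sqrt{- \frac{16211438287}{628864}} = \frac{i \sqrt{551188901758}}{4624}$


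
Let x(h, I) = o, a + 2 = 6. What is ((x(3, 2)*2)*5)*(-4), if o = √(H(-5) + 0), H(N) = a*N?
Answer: -80*I*√5 ≈ -178.89*I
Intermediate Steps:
a = 4 (a = -2 + 6 = 4)
H(N) = 4*N
o = 2*I*√5 (o = √(4*(-5) + 0) = √(-20 + 0) = √(-20) = 2*I*√5 ≈ 4.4721*I)
x(h, I) = 2*I*√5
((x(3, 2)*2)*5)*(-4) = (((2*I*√5)*2)*5)*(-4) = ((4*I*√5)*5)*(-4) = (20*I*√5)*(-4) = -80*I*√5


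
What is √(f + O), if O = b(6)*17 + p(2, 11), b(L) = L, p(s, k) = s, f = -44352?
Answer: 2*I*√11062 ≈ 210.35*I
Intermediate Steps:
O = 104 (O = 6*17 + 2 = 102 + 2 = 104)
√(f + O) = √(-44352 + 104) = √(-44248) = 2*I*√11062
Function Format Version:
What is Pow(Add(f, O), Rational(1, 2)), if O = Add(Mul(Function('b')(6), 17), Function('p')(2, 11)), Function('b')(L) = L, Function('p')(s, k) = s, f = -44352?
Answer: Mul(2, I, Pow(11062, Rational(1, 2))) ≈ Mul(210.35, I)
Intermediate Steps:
O = 104 (O = Add(Mul(6, 17), 2) = Add(102, 2) = 104)
Pow(Add(f, O), Rational(1, 2)) = Pow(Add(-44352, 104), Rational(1, 2)) = Pow(-44248, Rational(1, 2)) = Mul(2, I, Pow(11062, Rational(1, 2)))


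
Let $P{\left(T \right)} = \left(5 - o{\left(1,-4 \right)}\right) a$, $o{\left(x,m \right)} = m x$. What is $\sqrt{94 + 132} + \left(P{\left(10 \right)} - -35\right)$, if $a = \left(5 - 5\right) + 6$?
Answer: $89 + \sqrt{226} \approx 104.03$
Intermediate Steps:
$a = 6$ ($a = 0 + 6 = 6$)
$P{\left(T \right)} = 54$ ($P{\left(T \right)} = \left(5 - \left(-4\right) 1\right) 6 = \left(5 - -4\right) 6 = \left(5 + 4\right) 6 = 9 \cdot 6 = 54$)
$\sqrt{94 + 132} + \left(P{\left(10 \right)} - -35\right) = \sqrt{94 + 132} + \left(54 - -35\right) = \sqrt{226} + \left(54 + 35\right) = \sqrt{226} + 89 = 89 + \sqrt{226}$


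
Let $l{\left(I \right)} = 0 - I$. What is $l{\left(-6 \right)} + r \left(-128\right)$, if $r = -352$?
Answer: $45062$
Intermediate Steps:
$l{\left(I \right)} = - I$
$l{\left(-6 \right)} + r \left(-128\right) = \left(-1\right) \left(-6\right) - -45056 = 6 + 45056 = 45062$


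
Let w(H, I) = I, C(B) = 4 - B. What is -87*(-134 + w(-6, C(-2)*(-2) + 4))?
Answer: 12354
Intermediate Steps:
-87*(-134 + w(-6, C(-2)*(-2) + 4)) = -87*(-134 + ((4 - 1*(-2))*(-2) + 4)) = -87*(-134 + ((4 + 2)*(-2) + 4)) = -87*(-134 + (6*(-2) + 4)) = -87*(-134 + (-12 + 4)) = -87*(-134 - 8) = -87*(-142) = 12354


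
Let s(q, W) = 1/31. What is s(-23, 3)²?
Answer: 1/961 ≈ 0.0010406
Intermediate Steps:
s(q, W) = 1/31
s(-23, 3)² = (1/31)² = 1/961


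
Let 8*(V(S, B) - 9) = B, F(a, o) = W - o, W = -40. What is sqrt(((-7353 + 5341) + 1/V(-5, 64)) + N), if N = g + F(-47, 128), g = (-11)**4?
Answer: sqrt(3601246)/17 ≈ 111.63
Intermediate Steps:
F(a, o) = -40 - o
V(S, B) = 9 + B/8
g = 14641
N = 14473 (N = 14641 + (-40 - 1*128) = 14641 + (-40 - 128) = 14641 - 168 = 14473)
sqrt(((-7353 + 5341) + 1/V(-5, 64)) + N) = sqrt(((-7353 + 5341) + 1/(9 + (1/8)*64)) + 14473) = sqrt((-2012 + 1/(9 + 8)) + 14473) = sqrt((-2012 + 1/17) + 14473) = sqrt(-34203/17 + 14473) = sqrt(211838/17) = sqrt(3601246)/17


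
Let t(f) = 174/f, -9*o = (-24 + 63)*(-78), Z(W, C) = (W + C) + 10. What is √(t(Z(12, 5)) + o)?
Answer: 10*√31/3 ≈ 18.559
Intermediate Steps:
Z(W, C) = 10 + C + W (Z(W, C) = (C + W) + 10 = 10 + C + W)
o = 338 (o = -(-24 + 63)*(-78)/9 = -13*(-78)/3 = -⅑*(-3042) = 338)
√(t(Z(12, 5)) + o) = √(174/(10 + 5 + 12) + 338) = √(174/27 + 338) = √(174*(1/27) + 338) = √(58/9 + 338) = √(3100/9) = 10*√31/3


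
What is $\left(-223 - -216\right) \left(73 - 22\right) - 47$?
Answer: $-404$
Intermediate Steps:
$\left(-223 - -216\right) \left(73 - 22\right) - 47 = \left(-223 + 216\right) \left(73 - 22\right) - 47 = \left(-7\right) 51 - 47 = -357 - 47 = -404$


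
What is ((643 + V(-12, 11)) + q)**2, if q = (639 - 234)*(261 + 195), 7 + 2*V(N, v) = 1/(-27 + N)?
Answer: 52236178051600/1521 ≈ 3.4343e+10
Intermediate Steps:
V(N, v) = -7/2 + 1/(2*(-27 + N))
q = 184680 (q = 405*456 = 184680)
((643 + V(-12, 11)) + q)**2 = ((643 + (190 - 7*(-12))/(2*(-27 - 12))) + 184680)**2 = ((643 + (1/2)*(190 + 84)/(-39)) + 184680)**2 = ((643 + (1/2)*(-1/39)*274) + 184680)**2 = ((643 - 137/39) + 184680)**2 = (24940/39 + 184680)**2 = (7227460/39)**2 = 52236178051600/1521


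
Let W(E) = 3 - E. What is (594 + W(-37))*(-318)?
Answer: -201612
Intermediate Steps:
(594 + W(-37))*(-318) = (594 + (3 - 1*(-37)))*(-318) = (594 + (3 + 37))*(-318) = (594 + 40)*(-318) = 634*(-318) = -201612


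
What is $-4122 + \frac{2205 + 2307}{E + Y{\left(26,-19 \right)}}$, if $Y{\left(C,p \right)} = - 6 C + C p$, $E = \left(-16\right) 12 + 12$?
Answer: $- \frac{1712886}{415} \approx -4127.4$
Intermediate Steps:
$E = -180$ ($E = -192 + 12 = -180$)
$-4122 + \frac{2205 + 2307}{E + Y{\left(26,-19 \right)}} = -4122 + \frac{2205 + 2307}{-180 + 26 \left(-6 - 19\right)} = -4122 + \frac{4512}{-180 + 26 \left(-25\right)} = -4122 + \frac{4512}{-180 - 650} = -4122 + \frac{4512}{-830} = -4122 + 4512 \left(- \frac{1}{830}\right) = -4122 - \frac{2256}{415} = - \frac{1712886}{415}$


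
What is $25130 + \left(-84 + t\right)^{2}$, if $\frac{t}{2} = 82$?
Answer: $31530$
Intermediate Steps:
$t = 164$ ($t = 2 \cdot 82 = 164$)
$25130 + \left(-84 + t\right)^{2} = 25130 + \left(-84 + 164\right)^{2} = 25130 + 80^{2} = 25130 + 6400 = 31530$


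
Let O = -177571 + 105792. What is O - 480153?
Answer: -551932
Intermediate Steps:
O = -71779
O - 480153 = -71779 - 480153 = -551932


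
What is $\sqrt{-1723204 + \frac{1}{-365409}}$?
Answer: $\frac{i \sqrt{25565404241992637}}{121803} \approx 1312.7 i$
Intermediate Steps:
$\sqrt{-1723204 + \frac{1}{-365409}} = \sqrt{-1723204 - \frac{1}{365409}} = \sqrt{- \frac{629674250437}{365409}} = \frac{i \sqrt{25565404241992637}}{121803}$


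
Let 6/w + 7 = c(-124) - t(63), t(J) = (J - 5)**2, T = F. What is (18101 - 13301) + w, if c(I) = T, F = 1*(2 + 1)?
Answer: 8083197/1684 ≈ 4800.0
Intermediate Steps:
F = 3 (F = 1*3 = 3)
T = 3
c(I) = 3
t(J) = (-5 + J)**2
w = -3/1684 (w = 6/(-7 + (3 - (-5 + 63)**2)) = 6/(-7 + (3 - 1*58**2)) = 6/(-7 + (3 - 1*3364)) = 6/(-7 + (3 - 3364)) = 6/(-7 - 3361) = 6/(-3368) = 6*(-1/3368) = -3/1684 ≈ -0.0017815)
(18101 - 13301) + w = (18101 - 13301) - 3/1684 = 4800 - 3/1684 = 8083197/1684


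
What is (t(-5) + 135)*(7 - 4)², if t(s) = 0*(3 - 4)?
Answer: 1215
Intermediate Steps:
t(s) = 0 (t(s) = 0*(-1) = 0)
(t(-5) + 135)*(7 - 4)² = (0 + 135)*(7 - 4)² = 135*3² = 135*9 = 1215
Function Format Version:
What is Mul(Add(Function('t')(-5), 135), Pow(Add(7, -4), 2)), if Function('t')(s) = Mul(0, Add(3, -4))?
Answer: 1215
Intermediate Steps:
Function('t')(s) = 0 (Function('t')(s) = Mul(0, -1) = 0)
Mul(Add(Function('t')(-5), 135), Pow(Add(7, -4), 2)) = Mul(Add(0, 135), Pow(Add(7, -4), 2)) = Mul(135, Pow(3, 2)) = Mul(135, 9) = 1215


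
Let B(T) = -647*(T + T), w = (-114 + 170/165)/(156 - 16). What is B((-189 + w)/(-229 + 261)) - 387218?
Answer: -7013948771/18480 ≈ -3.7954e+5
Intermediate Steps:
w = -932/1155 (w = (-114 + 170*(1/165))/140 = (-114 + 34/33)*(1/140) = -3728/33*1/140 = -932/1155 ≈ -0.80693)
B(T) = -1294*T
B((-189 + w)/(-229 + 261)) - 387218 = -1294*(-189 - 932/1155)/(-229 + 261) - 387218 = -(-283679738)/(1155*32) - 387218 = -1294*(-219227/36960) - 387218 = 141839869/18480 - 387218 = -7013948771/18480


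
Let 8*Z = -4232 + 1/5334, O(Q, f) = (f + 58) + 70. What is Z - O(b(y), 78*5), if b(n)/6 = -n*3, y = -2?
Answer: -44677583/42672 ≈ -1047.0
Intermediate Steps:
b(n) = -18*n (b(n) = 6*(-n*3) = 6*(-3*n) = -18*n)
O(Q, f) = 128 + f (O(Q, f) = (58 + f) + 70 = 128 + f)
Z = -22573487/42672 (Z = (-4232 + 1/5334)/8 = (⅛)*(-22573487/5334) = -22573487/42672 ≈ -529.00)
Z - O(b(y), 78*5) = -22573487/42672 - (128 + 78*5) = -22573487/42672 - (128 + 390) = -22573487/42672 - 1*518 = -22573487/42672 - 518 = -44677583/42672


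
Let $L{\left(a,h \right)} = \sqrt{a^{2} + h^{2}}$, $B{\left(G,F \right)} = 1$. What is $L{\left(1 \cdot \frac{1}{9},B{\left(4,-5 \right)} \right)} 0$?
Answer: $0$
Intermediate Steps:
$L{\left(1 \cdot \frac{1}{9},B{\left(4,-5 \right)} \right)} 0 = \sqrt{\left(1 \cdot \frac{1}{9}\right)^{2} + 1^{2}} \cdot 0 = \sqrt{\left(1 \cdot \frac{1}{9}\right)^{2} + 1} \cdot 0 = \sqrt{\left(\frac{1}{9}\right)^{2} + 1} \cdot 0 = \sqrt{\frac{1}{81} + 1} \cdot 0 = \sqrt{\frac{82}{81}} \cdot 0 = \frac{\sqrt{82}}{9} \cdot 0 = 0$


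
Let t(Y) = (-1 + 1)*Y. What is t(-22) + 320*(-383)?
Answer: -122560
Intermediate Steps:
t(Y) = 0 (t(Y) = 0*Y = 0)
t(-22) + 320*(-383) = 0 + 320*(-383) = 0 - 122560 = -122560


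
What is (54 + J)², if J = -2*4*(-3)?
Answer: 6084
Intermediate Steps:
J = 24 (J = -8*(-3) = 24)
(54 + J)² = (54 + 24)² = 78² = 6084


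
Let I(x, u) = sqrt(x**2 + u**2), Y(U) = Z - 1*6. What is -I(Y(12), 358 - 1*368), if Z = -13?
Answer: -sqrt(461) ≈ -21.471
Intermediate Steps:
Y(U) = -19 (Y(U) = -13 - 1*6 = -13 - 6 = -19)
I(x, u) = sqrt(u**2 + x**2)
-I(Y(12), 358 - 1*368) = -sqrt((358 - 1*368)**2 + (-19)**2) = -sqrt((358 - 368)**2 + 361) = -sqrt((-10)**2 + 361) = -sqrt(100 + 361) = -sqrt(461)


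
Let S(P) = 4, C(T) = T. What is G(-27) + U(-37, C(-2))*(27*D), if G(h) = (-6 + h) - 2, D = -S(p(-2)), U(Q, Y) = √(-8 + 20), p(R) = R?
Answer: -35 - 216*√3 ≈ -409.12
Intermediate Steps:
U(Q, Y) = 2*√3 (U(Q, Y) = √12 = 2*√3)
D = -4 (D = -1*4 = -4)
G(h) = -8 + h
G(-27) + U(-37, C(-2))*(27*D) = (-8 - 27) + (2*√3)*(27*(-4)) = -35 + (2*√3)*(-108) = -35 - 216*√3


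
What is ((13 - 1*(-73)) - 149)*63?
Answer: -3969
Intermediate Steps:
((13 - 1*(-73)) - 149)*63 = ((13 + 73) - 149)*63 = (86 - 149)*63 = -63*63 = -3969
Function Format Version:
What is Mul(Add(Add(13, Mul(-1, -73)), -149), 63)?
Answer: -3969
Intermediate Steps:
Mul(Add(Add(13, Mul(-1, -73)), -149), 63) = Mul(Add(Add(13, 73), -149), 63) = Mul(Add(86, -149), 63) = Mul(-63, 63) = -3969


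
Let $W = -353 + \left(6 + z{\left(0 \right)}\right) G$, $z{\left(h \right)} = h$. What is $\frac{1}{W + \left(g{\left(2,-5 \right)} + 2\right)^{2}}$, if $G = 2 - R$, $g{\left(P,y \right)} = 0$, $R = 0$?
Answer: $- \frac{1}{337} \approx -0.0029674$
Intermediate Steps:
$G = 2$ ($G = 2 - 0 = 2 + 0 = 2$)
$W = -341$ ($W = -353 + \left(6 + 0\right) 2 = -353 + 6 \cdot 2 = -353 + 12 = -341$)
$\frac{1}{W + \left(g{\left(2,-5 \right)} + 2\right)^{2}} = \frac{1}{-341 + \left(0 + 2\right)^{2}} = \frac{1}{-341 + 2^{2}} = \frac{1}{-341 + 4} = \frac{1}{-337} = - \frac{1}{337}$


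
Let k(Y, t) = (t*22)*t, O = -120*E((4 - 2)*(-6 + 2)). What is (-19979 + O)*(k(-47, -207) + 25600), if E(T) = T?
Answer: -18415679282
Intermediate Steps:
O = 960 (O = -120*(4 - 2)*(-6 + 2) = -240*(-4) = -120*(-8) = 960)
k(Y, t) = 22*t² (k(Y, t) = (22*t)*t = 22*t²)
(-19979 + O)*(k(-47, -207) + 25600) = (-19979 + 960)*(22*(-207)² + 25600) = -19019*(22*42849 + 25600) = -19019*(942678 + 25600) = -19019*968278 = -18415679282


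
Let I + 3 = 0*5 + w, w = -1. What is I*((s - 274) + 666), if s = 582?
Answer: -3896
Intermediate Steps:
I = -4 (I = -3 + (0*5 - 1) = -3 + (0 - 1) = -3 - 1 = -4)
I*((s - 274) + 666) = -4*((582 - 274) + 666) = -4*(308 + 666) = -4*974 = -3896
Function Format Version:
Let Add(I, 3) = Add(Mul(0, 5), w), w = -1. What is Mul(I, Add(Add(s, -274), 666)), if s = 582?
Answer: -3896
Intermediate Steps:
I = -4 (I = Add(-3, Add(Mul(0, 5), -1)) = Add(-3, Add(0, -1)) = Add(-3, -1) = -4)
Mul(I, Add(Add(s, -274), 666)) = Mul(-4, Add(Add(582, -274), 666)) = Mul(-4, Add(308, 666)) = Mul(-4, 974) = -3896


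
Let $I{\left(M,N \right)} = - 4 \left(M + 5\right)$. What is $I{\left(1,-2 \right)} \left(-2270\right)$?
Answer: $54480$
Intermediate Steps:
$I{\left(M,N \right)} = -20 - 4 M$ ($I{\left(M,N \right)} = - 4 \left(5 + M\right) = -20 - 4 M$)
$I{\left(1,-2 \right)} \left(-2270\right) = \left(-20 - 4\right) \left(-2270\right) = \left(-24\right) \left(-2270\right) = 54480$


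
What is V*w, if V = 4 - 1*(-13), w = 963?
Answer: 16371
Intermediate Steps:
V = 17 (V = 4 + 13 = 17)
V*w = 17*963 = 16371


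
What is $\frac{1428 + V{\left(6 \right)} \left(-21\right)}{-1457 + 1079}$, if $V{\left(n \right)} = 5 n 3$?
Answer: $\frac{11}{9} \approx 1.2222$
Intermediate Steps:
$V{\left(n \right)} = 15 n$
$\frac{1428 + V{\left(6 \right)} \left(-21\right)}{-1457 + 1079} = \frac{1428 + 15 \cdot 6 \left(-21\right)}{-1457 + 1079} = \frac{1428 + 90 \left(-21\right)}{-378} = - \frac{1428 - 1890}{378} = \left(- \frac{1}{378}\right) \left(-462\right) = \frac{11}{9}$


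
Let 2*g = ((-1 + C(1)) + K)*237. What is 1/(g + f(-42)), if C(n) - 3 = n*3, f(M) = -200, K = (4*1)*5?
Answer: 2/5525 ≈ 0.00036199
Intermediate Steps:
K = 20 (K = 4*5 = 20)
C(n) = 3 + 3*n (C(n) = 3 + n*3 = 3 + 3*n)
g = 5925/2 (g = (((-1 + (3 + 3*1)) + 20)*237)/2 = (((-1 + (3 + 3)) + 20)*237)/2 = (((-1 + 6) + 20)*237)/2 = ((5 + 20)*237)/2 = (25*237)/2 = (½)*5925 = 5925/2 ≈ 2962.5)
1/(g + f(-42)) = 1/(5925/2 - 200) = 1/(5525/2) = 2/5525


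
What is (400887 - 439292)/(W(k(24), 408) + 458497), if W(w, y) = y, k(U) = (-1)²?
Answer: -7681/91781 ≈ -0.083688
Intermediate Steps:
k(U) = 1
(400887 - 439292)/(W(k(24), 408) + 458497) = (400887 - 439292)/(408 + 458497) = -38405/458905 = -38405*1/458905 = -7681/91781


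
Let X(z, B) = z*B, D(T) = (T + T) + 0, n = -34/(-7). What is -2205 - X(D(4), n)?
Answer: -15707/7 ≈ -2243.9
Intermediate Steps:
n = 34/7 (n = -34*(-⅐) = 34/7 ≈ 4.8571)
D(T) = 2*T (D(T) = 2*T + 0 = 2*T)
X(z, B) = B*z
-2205 - X(D(4), n) = -2205 - 34*2*4/7 = -2205 - 34*8/7 = -2205 - 1*272/7 = -2205 - 272/7 = -15707/7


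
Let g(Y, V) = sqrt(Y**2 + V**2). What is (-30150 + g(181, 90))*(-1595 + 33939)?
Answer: -975171600 + 32344*sqrt(40861) ≈ -9.6863e+8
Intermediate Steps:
g(Y, V) = sqrt(V**2 + Y**2)
(-30150 + g(181, 90))*(-1595 + 33939) = (-30150 + sqrt(90**2 + 181**2))*(-1595 + 33939) = (-30150 + sqrt(8100 + 32761))*32344 = (-30150 + sqrt(40861))*32344 = -975171600 + 32344*sqrt(40861)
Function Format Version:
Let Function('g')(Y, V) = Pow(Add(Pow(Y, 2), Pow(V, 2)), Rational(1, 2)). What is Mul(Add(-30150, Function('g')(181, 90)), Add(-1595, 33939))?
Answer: Add(-975171600, Mul(32344, Pow(40861, Rational(1, 2)))) ≈ -9.6863e+8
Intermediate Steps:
Function('g')(Y, V) = Pow(Add(Pow(V, 2), Pow(Y, 2)), Rational(1, 2))
Mul(Add(-30150, Function('g')(181, 90)), Add(-1595, 33939)) = Mul(Add(-30150, Pow(Add(Pow(90, 2), Pow(181, 2)), Rational(1, 2))), Add(-1595, 33939)) = Mul(Add(-30150, Pow(Add(8100, 32761), Rational(1, 2))), 32344) = Mul(Add(-30150, Pow(40861, Rational(1, 2))), 32344) = Add(-975171600, Mul(32344, Pow(40861, Rational(1, 2))))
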